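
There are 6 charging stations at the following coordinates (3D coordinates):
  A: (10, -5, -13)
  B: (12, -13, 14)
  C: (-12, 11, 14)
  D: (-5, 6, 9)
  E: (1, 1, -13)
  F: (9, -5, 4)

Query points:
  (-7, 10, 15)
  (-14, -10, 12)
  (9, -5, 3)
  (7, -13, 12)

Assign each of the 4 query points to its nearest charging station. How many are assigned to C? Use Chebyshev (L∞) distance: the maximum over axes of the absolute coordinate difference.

(-7, 10, 15) — d to each: A:28, B:23, C:5, D:6, E:28, F:16 → nearest is C
(-14, -10, 12) — d to each: A:25, B:26, C:21, D:16, E:25, F:23 → nearest is D
(9, -5, 3) — d to each: A:16, B:11, C:21, D:14, E:16, F:1 → nearest is F
(7, -13, 12) — d to each: A:25, B:5, C:24, D:19, E:25, F:8 → nearest is B
1 of the 4 points has C as nearest.

1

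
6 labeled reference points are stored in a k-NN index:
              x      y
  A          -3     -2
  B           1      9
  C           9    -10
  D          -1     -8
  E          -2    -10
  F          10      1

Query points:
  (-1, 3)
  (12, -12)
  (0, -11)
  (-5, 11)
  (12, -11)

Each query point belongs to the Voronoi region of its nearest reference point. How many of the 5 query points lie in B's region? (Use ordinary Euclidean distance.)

1

(-1, 3) — d² to each: A:29, B:40, C:269, D:121, E:170, F:125 → nearest is A
(12, -12) — d² to each: A:325, B:562, C:13, D:185, E:200, F:173 → nearest is C
(0, -11) — d² to each: A:90, B:401, C:82, D:10, E:5, F:244 → nearest is E
(-5, 11) — d² to each: A:173, B:40, C:637, D:377, E:450, F:325 → nearest is B
(12, -11) — d² to each: A:306, B:521, C:10, D:178, E:197, F:148 → nearest is C
1 of the 5 points has B as nearest.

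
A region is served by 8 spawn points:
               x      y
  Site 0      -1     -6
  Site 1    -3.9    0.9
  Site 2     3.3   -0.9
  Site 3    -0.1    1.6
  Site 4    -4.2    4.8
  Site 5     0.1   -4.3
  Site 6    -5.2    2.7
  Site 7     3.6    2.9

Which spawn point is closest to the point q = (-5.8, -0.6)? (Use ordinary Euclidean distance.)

Site 1

Since √ is increasing, it suffices to compare squared distances:
d²(q, Site 0) = (-5.8−(-1))² + (-0.6−(-6))² = 23.04 + 29.16 = 52.2
d²(q, Site 1) = (-5.8−(-3.9))² + (-0.6−0.9)² = 3.61 + 2.25 = 5.86
d²(q, Site 2) = (-5.8−3.3)² + (-0.6−(-0.9))² = 82.81 + 0.09 = 82.9
d²(q, Site 3) = (-5.8−(-0.1))² + (-0.6−1.6)² = 32.49 + 4.84 = 37.33
d²(q, Site 4) = (-5.8−(-4.2))² + (-0.6−4.8)² = 2.56 + 29.16 = 31.72
d²(q, Site 5) = (-5.8−0.1)² + (-0.6−(-4.3))² = 34.81 + 13.69 = 48.5
d²(q, Site 6) = (-5.8−(-5.2))² + (-0.6−2.7)² = 0.36 + 10.89 = 11.25
d²(q, Site 7) = (-5.8−3.6)² + (-0.6−2.9)² = 88.36 + 12.25 = 100.61
Minimum is at Site 1.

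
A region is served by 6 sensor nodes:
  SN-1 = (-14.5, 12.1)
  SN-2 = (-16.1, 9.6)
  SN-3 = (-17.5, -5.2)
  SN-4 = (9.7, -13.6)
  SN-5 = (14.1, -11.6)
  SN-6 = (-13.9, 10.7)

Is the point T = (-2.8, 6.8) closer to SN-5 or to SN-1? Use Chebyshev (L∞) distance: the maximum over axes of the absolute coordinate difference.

SN-1

d(T, SN-5) = max(16.9, 18.4) = 18.4
d(T, SN-1) = max(11.7, 5.3) = 11.7
18.4 > 11.7, so SN-1 is closer.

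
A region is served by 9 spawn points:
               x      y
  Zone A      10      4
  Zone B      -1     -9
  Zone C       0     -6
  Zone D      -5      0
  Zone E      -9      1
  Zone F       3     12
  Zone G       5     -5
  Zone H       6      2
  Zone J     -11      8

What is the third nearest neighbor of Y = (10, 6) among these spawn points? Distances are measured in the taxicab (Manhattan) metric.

Zone F

d(Y, Zone A) = |10−10| + |6−4| = 0 + 2 = 2
d(Y, Zone B) = |10−(-1)| + |6−(-9)| = 11 + 15 = 26
d(Y, Zone C) = |10−0| + |6−(-6)| = 10 + 12 = 22
d(Y, Zone D) = |10−(-5)| + |6−0| = 15 + 6 = 21
d(Y, Zone E) = |10−(-9)| + |6−1| = 19 + 5 = 24
d(Y, Zone F) = |10−3| + |6−12| = 7 + 6 = 13
d(Y, Zone G) = |10−5| + |6−(-5)| = 5 + 11 = 16
d(Y, Zone H) = |10−6| + |6−2| = 4 + 4 = 8
d(Y, Zone J) = |10−(-11)| + |6−8| = 21 + 2 = 23
Sorted ascending: Zone A, Zone H, Zone F, Zone G, … — the third-nearest is Zone F.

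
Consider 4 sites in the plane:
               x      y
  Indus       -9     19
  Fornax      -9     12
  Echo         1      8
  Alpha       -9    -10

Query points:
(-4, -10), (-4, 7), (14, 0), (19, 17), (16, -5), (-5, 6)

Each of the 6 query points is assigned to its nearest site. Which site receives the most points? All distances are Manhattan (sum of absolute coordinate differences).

(-4, -10) — d to each: Indus:34, Fornax:27, Echo:23, Alpha:5 → nearest is Alpha
(-4, 7) — d to each: Indus:17, Fornax:10, Echo:6, Alpha:22 → nearest is Echo
(14, 0) — d to each: Indus:42, Fornax:35, Echo:21, Alpha:33 → nearest is Echo
(19, 17) — d to each: Indus:30, Fornax:33, Echo:27, Alpha:55 → nearest is Echo
(16, -5) — d to each: Indus:49, Fornax:42, Echo:28, Alpha:30 → nearest is Echo
(-5, 6) — d to each: Indus:17, Fornax:10, Echo:8, Alpha:20 → nearest is Echo
Tally — Echo:5, Alpha:1. Echo captures the most (5).

Echo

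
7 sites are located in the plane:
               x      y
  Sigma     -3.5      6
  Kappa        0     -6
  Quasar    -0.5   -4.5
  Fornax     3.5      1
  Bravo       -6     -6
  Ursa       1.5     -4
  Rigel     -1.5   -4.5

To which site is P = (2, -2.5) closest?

Compare squared distances (the ordering matches that of the actual distances):
d²(P, Sigma) = (2−(-3.5))² + (-2.5−6)² = 30.25 + 72.25 = 102.5
d²(P, Kappa) = (2−0)² + (-2.5−(-6))² = 4 + 12.25 = 16.25
d²(P, Quasar) = (2−(-0.5))² + (-2.5−(-4.5))² = 6.25 + 4 = 10.25
d²(P, Fornax) = (2−3.5)² + (-2.5−1)² = 2.25 + 12.25 = 14.5
d²(P, Bravo) = (2−(-6))² + (-2.5−(-6))² = 64 + 12.25 = 76.25
d²(P, Ursa) = (2−1.5)² + (-2.5−(-4))² = 0.25 + 2.25 = 2.5
d²(P, Rigel) = (2−(-1.5))² + (-2.5−(-4.5))² = 12.25 + 4 = 16.25
Minimum is at Ursa.

Ursa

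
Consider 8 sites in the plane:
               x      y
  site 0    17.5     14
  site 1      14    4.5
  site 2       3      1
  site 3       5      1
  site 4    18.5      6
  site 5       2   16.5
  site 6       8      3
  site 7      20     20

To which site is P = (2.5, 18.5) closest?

Compare squared distances (the ordering matches that of the actual distances):
d²(P, site 0) = 225 + 20.25 = 245.25
d²(P, site 1) = 132.25 + 196 = 328.25
d²(P, site 2) = 0.25 + 306.25 = 306.5
d²(P, site 3) = 6.25 + 306.25 = 312.5
d²(P, site 4) = 256 + 156.25 = 412.25
d²(P, site 5) = 0.25 + 4 = 4.25
d²(P, site 6) = 30.25 + 240.25 = 270.5
d²(P, site 7) = 306.25 + 2.25 = 308.5
Minimum is at site 5.

site 5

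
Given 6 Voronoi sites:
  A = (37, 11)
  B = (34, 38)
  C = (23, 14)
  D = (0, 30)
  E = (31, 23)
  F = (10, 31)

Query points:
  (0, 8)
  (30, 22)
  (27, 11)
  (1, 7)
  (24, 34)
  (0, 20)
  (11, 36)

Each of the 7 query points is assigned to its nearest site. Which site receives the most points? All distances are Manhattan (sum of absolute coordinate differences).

(0, 8) — d to each: A:40, B:64, C:29, D:22, E:46, F:33 → nearest is D
(30, 22) — d to each: A:18, B:20, C:15, D:38, E:2, F:29 → nearest is E
(27, 11) — d to each: A:10, B:34, C:7, D:46, E:16, F:37 → nearest is C
(1, 7) — d to each: A:40, B:64, C:29, D:24, E:46, F:33 → nearest is D
(24, 34) — d to each: A:36, B:14, C:21, D:28, E:18, F:17 → nearest is B
(0, 20) — d to each: A:46, B:52, C:29, D:10, E:34, F:21 → nearest is D
(11, 36) — d to each: A:51, B:25, C:34, D:17, E:33, F:6 → nearest is F
Tally — B:1, C:1, D:3, E:1, F:1. D captures the most (3).

D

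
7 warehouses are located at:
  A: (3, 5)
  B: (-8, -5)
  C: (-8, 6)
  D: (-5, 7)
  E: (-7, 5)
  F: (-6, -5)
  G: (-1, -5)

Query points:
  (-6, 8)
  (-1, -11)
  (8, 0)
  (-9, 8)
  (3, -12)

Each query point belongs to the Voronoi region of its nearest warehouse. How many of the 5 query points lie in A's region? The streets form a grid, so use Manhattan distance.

(-6, 8) — d to each: A:12, B:15, C:4, D:2, E:4, F:13, G:18 → nearest is D
(-1, -11) — d to each: A:20, B:13, C:24, D:22, E:22, F:11, G:6 → nearest is G
(8, 0) — d to each: A:10, B:21, C:22, D:20, E:20, F:19, G:14 → nearest is A
(-9, 8) — d to each: A:15, B:14, C:3, D:5, E:5, F:16, G:21 → nearest is C
(3, -12) — d to each: A:17, B:18, C:29, D:27, E:27, F:16, G:11 → nearest is G
1 of the 5 points has A as nearest.

1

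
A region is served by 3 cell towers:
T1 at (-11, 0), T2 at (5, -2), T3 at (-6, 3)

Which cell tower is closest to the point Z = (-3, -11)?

T2

Compare squared distances (the ordering matches that of the actual distances):
|ZT1|² = (-3−(-11))² + (-11−0)² = 64 + 121 = 185
|ZT2|² = (-3−5)² + (-11−(-2))² = 64 + 81 = 145
|ZT3|² = (-3−(-6))² + (-11−3)² = 9 + 196 = 205
Minimum is at T2.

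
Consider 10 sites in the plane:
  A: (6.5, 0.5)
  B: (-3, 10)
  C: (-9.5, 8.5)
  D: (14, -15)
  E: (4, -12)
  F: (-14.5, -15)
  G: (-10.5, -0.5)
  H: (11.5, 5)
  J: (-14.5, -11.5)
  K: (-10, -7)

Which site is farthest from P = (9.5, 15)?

Squared Euclidean distances:
|PA|² = (9.5−6.5)² + (15−0.5)² = 9 + 210.25 = 219.25
|PB|² = (9.5−(-3))² + (15−10)² = 156.25 + 25 = 181.25
|PC|² = (9.5−(-9.5))² + (15−8.5)² = 361 + 42.25 = 403.25
|PD|² = (9.5−14)² + (15−(-15))² = 20.25 + 900 = 920.25
|PE|² = (9.5−4)² + (15−(-12))² = 30.25 + 729 = 759.25
|PF|² = (9.5−(-14.5))² + (15−(-15))² = 576 + 900 = 1476
|PG|² = (9.5−(-10.5))² + (15−(-0.5))² = 400 + 240.25 = 640.25
|PH|² = (9.5−11.5)² + (15−5)² = 4 + 100 = 104
|PJ|² = (9.5−(-14.5))² + (15−(-11.5))² = 576 + 702.25 = 1278.25
|PK|² = (9.5−(-10))² + (15−(-7))² = 380.25 + 484 = 864.25
The largest is to F.

F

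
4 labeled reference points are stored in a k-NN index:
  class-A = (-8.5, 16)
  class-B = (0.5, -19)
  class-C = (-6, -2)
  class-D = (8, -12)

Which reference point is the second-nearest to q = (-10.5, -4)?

class-B

Squared Euclidean distances:
d²(q, class-A) = (-10.5−(-8.5))² + (-4−16)² = 4 + 400 = 404
d²(q, class-B) = (-10.5−0.5)² + (-4−(-19))² = 121 + 225 = 346
d²(q, class-C) = (-10.5−(-6))² + (-4−(-2))² = 20.25 + 4 = 24.25
d²(q, class-D) = (-10.5−8)² + (-4−(-12))² = 342.25 + 64 = 406.25
Sorted ascending: class-C, class-B, class-A, … — the second-nearest is class-B.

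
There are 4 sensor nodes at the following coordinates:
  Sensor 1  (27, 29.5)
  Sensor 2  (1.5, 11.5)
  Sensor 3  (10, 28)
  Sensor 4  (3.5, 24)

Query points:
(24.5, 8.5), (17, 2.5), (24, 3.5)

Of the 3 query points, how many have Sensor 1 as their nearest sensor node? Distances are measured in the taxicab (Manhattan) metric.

(24.5, 8.5) — d to each: Sensor 1:23.5, Sensor 2:26, Sensor 3:34, Sensor 4:36.5 → nearest is Sensor 1
(17, 2.5) — d to each: Sensor 1:37, Sensor 2:24.5, Sensor 3:32.5, Sensor 4:35 → nearest is Sensor 2
(24, 3.5) — d to each: Sensor 1:29, Sensor 2:30.5, Sensor 3:38.5, Sensor 4:41 → nearest is Sensor 1
2 of the 3 points have Sensor 1 as nearest.

2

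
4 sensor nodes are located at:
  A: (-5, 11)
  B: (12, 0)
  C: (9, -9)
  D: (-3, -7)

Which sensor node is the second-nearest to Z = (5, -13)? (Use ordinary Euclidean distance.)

D

Squared Euclidean distances:
|ZA|² = (5−(-5))² + (-13−11)² = 100 + 576 = 676
|ZB|² = (5−12)² + (-13−0)² = 49 + 169 = 218
|ZC|² = (5−9)² + (-13−(-9))² = 16 + 16 = 32
|ZD|² = (5−(-3))² + (-13−(-7))² = 64 + 36 = 100
Sorted ascending: C, D, B, … — the second-nearest is D.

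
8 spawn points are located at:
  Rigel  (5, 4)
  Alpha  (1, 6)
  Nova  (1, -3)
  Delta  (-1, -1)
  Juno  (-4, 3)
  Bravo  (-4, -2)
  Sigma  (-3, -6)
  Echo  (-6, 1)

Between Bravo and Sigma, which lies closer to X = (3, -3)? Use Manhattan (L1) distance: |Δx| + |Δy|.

Bravo

d(X, Bravo) = |3−(-4)| + |-3−(-2)| = 7 + 1 = 8
d(X, Sigma) = |3−(-3)| + |-3−(-6)| = 6 + 3 = 9
8 < 9, so Bravo is closer.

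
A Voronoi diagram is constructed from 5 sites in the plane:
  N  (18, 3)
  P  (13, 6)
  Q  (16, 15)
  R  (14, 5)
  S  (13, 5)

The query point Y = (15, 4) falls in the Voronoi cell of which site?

Compare squared distances (the ordering matches that of the actual distances):
|YN|² = 9 + 1 = 10
|YP|² = 4 + 4 = 8
|YQ|² = 1 + 121 = 122
|YR|² = 1 + 1 = 2
|YS|² = 4 + 1 = 5
R is nearest.

R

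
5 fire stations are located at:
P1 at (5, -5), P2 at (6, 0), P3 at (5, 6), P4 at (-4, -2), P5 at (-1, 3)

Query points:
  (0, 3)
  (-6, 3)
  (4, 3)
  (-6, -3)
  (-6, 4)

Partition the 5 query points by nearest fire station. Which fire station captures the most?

P5

(0, 3) — d² to each: P1:89, P2:45, P3:34, P4:41, P5:1 → nearest is P5
(-6, 3) — d² to each: P1:185, P2:153, P3:130, P4:29, P5:25 → nearest is P5
(4, 3) — d² to each: P1:65, P2:13, P3:10, P4:89, P5:25 → nearest is P3
(-6, -3) — d² to each: P1:125, P2:153, P3:202, P4:5, P5:61 → nearest is P4
(-6, 4) — d² to each: P1:202, P2:160, P3:125, P4:40, P5:26 → nearest is P5
Tally — P3:1, P4:1, P5:3. P5 captures the most (3).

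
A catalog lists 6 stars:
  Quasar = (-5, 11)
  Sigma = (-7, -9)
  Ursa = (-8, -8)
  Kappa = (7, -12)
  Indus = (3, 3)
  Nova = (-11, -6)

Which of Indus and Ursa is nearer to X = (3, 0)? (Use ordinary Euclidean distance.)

Compare squared distances:
d²(X, Indus) = (3−3)² + (0−3)² = 0 + 9 = 9
d²(X, Ursa) = (3−(-8))² + (0−(-8))² = 121 + 64 = 185
9 < 185, so Indus is closer.

Indus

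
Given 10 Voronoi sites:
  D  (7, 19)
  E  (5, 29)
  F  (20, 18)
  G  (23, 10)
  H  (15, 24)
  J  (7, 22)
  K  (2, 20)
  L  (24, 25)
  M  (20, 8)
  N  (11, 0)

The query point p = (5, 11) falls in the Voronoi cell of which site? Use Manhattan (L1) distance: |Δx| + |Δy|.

D

d(p,D) = |5−7| + |11−19| = 2 + 8 = 10
d(p,E) = |5−5| + |11−29| = 0 + 18 = 18
d(p,F) = |5−20| + |11−18| = 15 + 7 = 22
d(p,G) = |5−23| + |11−10| = 18 + 1 = 19
d(p,H) = |5−15| + |11−24| = 10 + 13 = 23
d(p,J) = |5−7| + |11−22| = 2 + 11 = 13
d(p,K) = |5−2| + |11−20| = 3 + 9 = 12
d(p,L) = |5−24| + |11−25| = 19 + 14 = 33
d(p,M) = |5−20| + |11−8| = 15 + 3 = 18
d(p,N) = |5−11| + |11−0| = 6 + 11 = 17
D is nearest.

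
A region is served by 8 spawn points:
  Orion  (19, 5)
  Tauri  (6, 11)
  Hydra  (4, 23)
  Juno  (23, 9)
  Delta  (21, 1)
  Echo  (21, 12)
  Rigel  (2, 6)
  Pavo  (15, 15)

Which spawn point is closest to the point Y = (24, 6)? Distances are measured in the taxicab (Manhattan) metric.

Juno

d(Y, Orion) = |24−19| + |6−5| = 5 + 1 = 6
d(Y, Tauri) = |24−6| + |6−11| = 18 + 5 = 23
d(Y, Hydra) = |24−4| + |6−23| = 20 + 17 = 37
d(Y, Juno) = |24−23| + |6−9| = 1 + 3 = 4
d(Y, Delta) = |24−21| + |6−1| = 3 + 5 = 8
d(Y, Echo) = |24−21| + |6−12| = 3 + 6 = 9
d(Y, Rigel) = |24−2| + |6−6| = 22 + 0 = 22
d(Y, Pavo) = |24−15| + |6−15| = 9 + 9 = 18
Minimum is at Juno.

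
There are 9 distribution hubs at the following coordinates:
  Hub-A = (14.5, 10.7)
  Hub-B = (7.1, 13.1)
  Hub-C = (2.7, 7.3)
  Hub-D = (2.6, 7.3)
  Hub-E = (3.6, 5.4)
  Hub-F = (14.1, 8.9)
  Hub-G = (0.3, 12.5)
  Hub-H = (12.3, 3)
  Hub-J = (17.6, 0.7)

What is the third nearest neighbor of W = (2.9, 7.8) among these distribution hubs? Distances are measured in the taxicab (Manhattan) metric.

d(W, Hub-A) = |2.9−14.5| + |7.8−10.7| = 11.6 + 2.9 = 14.5
d(W, Hub-B) = |2.9−7.1| + |7.8−13.1| = 4.2 + 5.3 = 9.5
d(W, Hub-C) = |2.9−2.7| + |7.8−7.3| = 0.2 + 0.5 = 0.7
d(W, Hub-D) = |2.9−2.6| + |7.8−7.3| = 0.3 + 0.5 = 0.8
d(W, Hub-E) = |2.9−3.6| + |7.8−5.4| = 0.7 + 2.4 = 3.1
d(W, Hub-F) = |2.9−14.1| + |7.8−8.9| = 11.2 + 1.1 = 12.3
d(W, Hub-G) = |2.9−0.3| + |7.8−12.5| = 2.6 + 4.7 = 7.3
d(W, Hub-H) = |2.9−12.3| + |7.8−3| = 9.4 + 4.8 = 14.2
d(W, Hub-J) = |2.9−17.6| + |7.8−0.7| = 14.7 + 7.1 = 21.8
Sorted ascending: Hub-C, Hub-D, Hub-E, Hub-G, … — the third-nearest is Hub-E.

Hub-E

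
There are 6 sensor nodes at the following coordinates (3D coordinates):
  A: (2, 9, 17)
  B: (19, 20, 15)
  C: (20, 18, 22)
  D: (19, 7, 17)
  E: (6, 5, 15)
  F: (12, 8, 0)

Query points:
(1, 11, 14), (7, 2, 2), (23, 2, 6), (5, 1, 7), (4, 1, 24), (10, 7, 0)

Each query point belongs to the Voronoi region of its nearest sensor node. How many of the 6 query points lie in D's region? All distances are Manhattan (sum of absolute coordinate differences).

1

(1, 11, 14) — d to each: A:6, B:28, C:34, D:25, E:12, F:28 → nearest is A
(7, 2, 2) — d to each: A:27, B:43, C:49, D:32, E:17, F:13 → nearest is F
(23, 2, 6) — d to each: A:39, B:31, C:35, D:20, E:29, F:23 → nearest is D
(5, 1, 7) — d to each: A:21, B:41, C:47, D:30, E:13, F:21 → nearest is E
(4, 1, 24) — d to each: A:17, B:43, C:35, D:28, E:15, F:39 → nearest is E
(10, 7, 0) — d to each: A:27, B:37, C:43, D:26, E:21, F:3 → nearest is F
1 of the 6 points has D as nearest.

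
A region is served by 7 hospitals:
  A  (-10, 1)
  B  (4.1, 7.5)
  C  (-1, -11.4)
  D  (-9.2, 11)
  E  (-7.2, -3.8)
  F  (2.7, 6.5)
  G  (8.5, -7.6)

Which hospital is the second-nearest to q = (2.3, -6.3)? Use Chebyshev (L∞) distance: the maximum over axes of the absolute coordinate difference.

G

d(q,A) = max(12.3, 7.3) = 12.3
d(q,B) = max(1.8, 13.8) = 13.8
d(q,C) = max(3.3, 5.1) = 5.1
d(q,D) = max(11.5, 17.3) = 17.3
d(q,E) = max(9.5, 2.5) = 9.5
d(q,F) = max(0.4, 12.8) = 12.8
d(q,G) = max(6.2, 1.3) = 6.2
Sorted ascending: C, G, E, … — the second-nearest is G.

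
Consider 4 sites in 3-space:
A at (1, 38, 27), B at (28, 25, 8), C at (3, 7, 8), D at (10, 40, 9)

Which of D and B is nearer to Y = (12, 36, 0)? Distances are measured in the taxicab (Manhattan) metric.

D

d(Y,D) = |12−10| + |36−40| + |0−9| = 2 + 4 + 9 = 15
d(Y,B) = |12−28| + |36−25| + |0−8| = 16 + 11 + 8 = 35
15 < 35, so D is closer.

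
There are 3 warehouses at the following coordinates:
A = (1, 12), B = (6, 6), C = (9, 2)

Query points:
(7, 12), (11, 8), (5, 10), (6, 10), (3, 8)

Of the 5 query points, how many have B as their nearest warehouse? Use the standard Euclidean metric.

4

(7, 12) — d² to each: A:36, B:37, C:104 → nearest is A
(11, 8) — d² to each: A:116, B:29, C:40 → nearest is B
(5, 10) — d² to each: A:20, B:17, C:80 → nearest is B
(6, 10) — d² to each: A:29, B:16, C:73 → nearest is B
(3, 8) — d² to each: A:20, B:13, C:72 → nearest is B
4 of the 5 points have B as nearest.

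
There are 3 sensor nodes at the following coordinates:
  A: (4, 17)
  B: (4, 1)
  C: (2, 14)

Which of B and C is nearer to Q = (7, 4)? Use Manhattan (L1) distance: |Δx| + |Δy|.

d(Q,B) = |7−4| + |4−1| = 3 + 3 = 6
d(Q,C) = |7−2| + |4−14| = 5 + 10 = 15
6 < 15, so B is closer.

B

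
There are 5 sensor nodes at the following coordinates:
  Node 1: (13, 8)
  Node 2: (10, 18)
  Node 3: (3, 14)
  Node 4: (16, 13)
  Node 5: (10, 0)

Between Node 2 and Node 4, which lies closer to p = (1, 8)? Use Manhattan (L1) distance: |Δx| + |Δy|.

d(p, Node 2) = |1−10| + |8−18| = 9 + 10 = 19
d(p, Node 4) = |1−16| + |8−13| = 15 + 5 = 20
19 < 20, so Node 2 is closer.

Node 2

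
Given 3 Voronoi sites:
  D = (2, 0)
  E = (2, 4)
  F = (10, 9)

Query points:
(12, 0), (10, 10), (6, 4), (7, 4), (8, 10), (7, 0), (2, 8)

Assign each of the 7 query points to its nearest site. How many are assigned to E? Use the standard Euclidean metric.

(12, 0) — d² to each: D:100, E:116, F:85 → nearest is F
(10, 10) — d² to each: D:164, E:100, F:1 → nearest is F
(6, 4) — d² to each: D:32, E:16, F:41 → nearest is E
(7, 4) — d² to each: D:41, E:25, F:34 → nearest is E
(8, 10) — d² to each: D:136, E:72, F:5 → nearest is F
(7, 0) — d² to each: D:25, E:41, F:90 → nearest is D
(2, 8) — d² to each: D:64, E:16, F:65 → nearest is E
3 of the 7 points have E as nearest.

3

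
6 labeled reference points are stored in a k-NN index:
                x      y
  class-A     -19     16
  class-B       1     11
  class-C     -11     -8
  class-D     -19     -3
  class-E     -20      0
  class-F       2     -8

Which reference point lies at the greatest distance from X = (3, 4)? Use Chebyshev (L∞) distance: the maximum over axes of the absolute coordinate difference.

d(X, class-A) = max(22, 12) = 22
d(X, class-B) = max(2, 7) = 7
d(X, class-C) = max(14, 12) = 14
d(X, class-D) = max(22, 7) = 22
d(X, class-E) = max(23, 4) = 23
d(X, class-F) = max(1, 12) = 12
The largest is to class-E.

class-E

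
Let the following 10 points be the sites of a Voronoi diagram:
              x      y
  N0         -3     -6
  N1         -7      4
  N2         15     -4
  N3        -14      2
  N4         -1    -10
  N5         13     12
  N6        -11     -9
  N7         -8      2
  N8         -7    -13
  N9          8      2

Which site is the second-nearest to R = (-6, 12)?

N7

Compare squared distances (the ordering matches that of the actual distances):
|RN0|² = 9 + 324 = 333
|RN1|² = 1 + 64 = 65
|RN2|² = 441 + 256 = 697
|RN3|² = 64 + 100 = 164
|RN4|² = 25 + 484 = 509
|RN5|² = 361 + 0 = 361
|RN6|² = 25 + 441 = 466
|RN7|² = 4 + 100 = 104
|RN8|² = 1 + 625 = 626
|RN9|² = 196 + 100 = 296
Sorted ascending: N1, N7, N3, … — the second-nearest is N7.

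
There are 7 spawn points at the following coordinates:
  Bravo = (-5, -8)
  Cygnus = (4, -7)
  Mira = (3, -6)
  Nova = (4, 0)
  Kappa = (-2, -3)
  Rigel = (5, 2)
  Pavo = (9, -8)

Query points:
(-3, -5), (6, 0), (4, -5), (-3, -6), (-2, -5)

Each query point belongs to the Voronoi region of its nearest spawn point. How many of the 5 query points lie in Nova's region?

1

(-3, -5) — d² to each: Bravo:13, Cygnus:53, Mira:37, Nova:74, Kappa:5, Rigel:113, Pavo:153 → nearest is Kappa
(6, 0) — d² to each: Bravo:185, Cygnus:53, Mira:45, Nova:4, Kappa:73, Rigel:5, Pavo:73 → nearest is Nova
(4, -5) — d² to each: Bravo:90, Cygnus:4, Mira:2, Nova:25, Kappa:40, Rigel:50, Pavo:34 → nearest is Mira
(-3, -6) — d² to each: Bravo:8, Cygnus:50, Mira:36, Nova:85, Kappa:10, Rigel:128, Pavo:148 → nearest is Bravo
(-2, -5) — d² to each: Bravo:18, Cygnus:40, Mira:26, Nova:61, Kappa:4, Rigel:98, Pavo:130 → nearest is Kappa
1 of the 5 points has Nova as nearest.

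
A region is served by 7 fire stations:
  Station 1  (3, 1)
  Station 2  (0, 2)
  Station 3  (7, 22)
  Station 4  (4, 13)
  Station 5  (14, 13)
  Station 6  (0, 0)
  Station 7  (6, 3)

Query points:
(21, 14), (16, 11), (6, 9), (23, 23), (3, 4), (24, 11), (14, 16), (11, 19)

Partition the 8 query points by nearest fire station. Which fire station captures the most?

(21, 14) — d² to each: Station 1:493, Station 2:585, Station 3:260, Station 4:290, Station 5:50, Station 6:637, Station 7:346 → nearest is Station 5
(16, 11) — d² to each: Station 1:269, Station 2:337, Station 3:202, Station 4:148, Station 5:8, Station 6:377, Station 7:164 → nearest is Station 5
(6, 9) — d² to each: Station 1:73, Station 2:85, Station 3:170, Station 4:20, Station 5:80, Station 6:117, Station 7:36 → nearest is Station 4
(23, 23) — d² to each: Station 1:884, Station 2:970, Station 3:257, Station 4:461, Station 5:181, Station 6:1058, Station 7:689 → nearest is Station 5
(3, 4) — d² to each: Station 1:9, Station 2:13, Station 3:340, Station 4:82, Station 5:202, Station 6:25, Station 7:10 → nearest is Station 1
(24, 11) — d² to each: Station 1:541, Station 2:657, Station 3:410, Station 4:404, Station 5:104, Station 6:697, Station 7:388 → nearest is Station 5
(14, 16) — d² to each: Station 1:346, Station 2:392, Station 3:85, Station 4:109, Station 5:9, Station 6:452, Station 7:233 → nearest is Station 5
(11, 19) — d² to each: Station 1:388, Station 2:410, Station 3:25, Station 4:85, Station 5:45, Station 6:482, Station 7:281 → nearest is Station 3
Tally — Station 1:1, Station 3:1, Station 4:1, Station 5:5. Station 5 captures the most (5).

Station 5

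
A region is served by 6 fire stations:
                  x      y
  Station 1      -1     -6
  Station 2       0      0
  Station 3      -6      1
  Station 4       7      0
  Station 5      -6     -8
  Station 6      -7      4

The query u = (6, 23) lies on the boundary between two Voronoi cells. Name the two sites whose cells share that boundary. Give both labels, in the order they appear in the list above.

Squared distances from u to each site:
d²(u, Station 1) = (6−(-1))² + (23−(-6))² = 49 + 841 = 890
d²(u, Station 2) = (6−0)² + (23−0)² = 36 + 529 = 565
d²(u, Station 3) = (6−(-6))² + (23−1)² = 144 + 484 = 628
d²(u, Station 4) = (6−7)² + (23−0)² = 1 + 529 = 530
d²(u, Station 5) = (6−(-6))² + (23−(-8))² = 144 + 961 = 1105
d²(u, Station 6) = (6−(-7))² + (23−4)² = 169 + 361 = 530
u is equidistant from Station 4 and Station 6 (both at squared distance 530), and every other site is strictly farther — so u lies on the Station 4–Station 6 Voronoi edge.

Station 4 and Station 6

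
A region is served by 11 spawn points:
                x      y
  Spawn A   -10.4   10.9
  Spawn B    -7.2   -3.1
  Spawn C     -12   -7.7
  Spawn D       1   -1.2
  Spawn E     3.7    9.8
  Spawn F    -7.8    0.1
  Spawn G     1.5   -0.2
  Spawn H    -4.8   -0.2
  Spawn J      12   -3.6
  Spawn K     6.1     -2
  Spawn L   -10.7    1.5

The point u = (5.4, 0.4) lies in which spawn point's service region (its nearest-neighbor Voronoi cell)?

Spawn K

Since √ is increasing, it suffices to compare squared distances:
d²(u, Spawn A) = 249.64 + 110.25 = 359.89
d²(u, Spawn B) = 158.76 + 12.25 = 171.01
d²(u, Spawn C) = 302.76 + 65.61 = 368.37
d²(u, Spawn D) = 19.36 + 2.56 = 21.92
d²(u, Spawn E) = 2.89 + 88.36 = 91.25
d²(u, Spawn F) = 174.24 + 0.09 = 174.33
d²(u, Spawn G) = 15.21 + 0.36 = 15.57
d²(u, Spawn H) = 104.04 + 0.36 = 104.4
d²(u, Spawn J) = 43.56 + 16 = 59.56
d²(u, Spawn K) = 0.49 + 5.76 = 6.25
d²(u, Spawn L) = 259.21 + 1.21 = 260.42
Spawn K is nearest.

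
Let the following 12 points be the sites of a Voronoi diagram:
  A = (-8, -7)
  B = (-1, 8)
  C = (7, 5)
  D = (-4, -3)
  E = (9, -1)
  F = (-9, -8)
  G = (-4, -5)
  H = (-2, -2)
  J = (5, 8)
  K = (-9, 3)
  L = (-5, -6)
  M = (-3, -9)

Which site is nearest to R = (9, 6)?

Compare squared distances (the ordering matches that of the actual distances):
|RA|² = (9−(-8))² + (6−(-7))² = 289 + 169 = 458
|RB|² = (9−(-1))² + (6−8)² = 100 + 4 = 104
|RC|² = (9−7)² + (6−5)² = 4 + 1 = 5
|RD|² = (9−(-4))² + (6−(-3))² = 169 + 81 = 250
|RE|² = (9−9)² + (6−(-1))² = 0 + 49 = 49
|RF|² = (9−(-9))² + (6−(-8))² = 324 + 196 = 520
|RG|² = (9−(-4))² + (6−(-5))² = 169 + 121 = 290
|RH|² = (9−(-2))² + (6−(-2))² = 121 + 64 = 185
|RJ|² = (9−5)² + (6−8)² = 16 + 4 = 20
|RK|² = (9−(-9))² + (6−3)² = 324 + 9 = 333
|RL|² = (9−(-5))² + (6−(-6))² = 196 + 144 = 340
|RM|² = (9−(-3))² + (6−(-9))² = 144 + 225 = 369
C is nearest.

C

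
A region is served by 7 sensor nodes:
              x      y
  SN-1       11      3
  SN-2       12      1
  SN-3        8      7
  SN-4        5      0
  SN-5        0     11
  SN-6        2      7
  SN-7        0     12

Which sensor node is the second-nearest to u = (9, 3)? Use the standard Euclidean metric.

SN-2

Since √ is increasing, it suffices to compare squared distances:
d²(u, SN-1) = (9−11)² + (3−3)² = 4 + 0 = 4
d²(u, SN-2) = (9−12)² + (3−1)² = 9 + 4 = 13
d²(u, SN-3) = (9−8)² + (3−7)² = 1 + 16 = 17
d²(u, SN-4) = (9−5)² + (3−0)² = 16 + 9 = 25
d²(u, SN-5) = (9−0)² + (3−11)² = 81 + 64 = 145
d²(u, SN-6) = (9−2)² + (3−7)² = 49 + 16 = 65
d²(u, SN-7) = (9−0)² + (3−12)² = 81 + 81 = 162
Sorted ascending: SN-1, SN-2, SN-3, … — the second-nearest is SN-2.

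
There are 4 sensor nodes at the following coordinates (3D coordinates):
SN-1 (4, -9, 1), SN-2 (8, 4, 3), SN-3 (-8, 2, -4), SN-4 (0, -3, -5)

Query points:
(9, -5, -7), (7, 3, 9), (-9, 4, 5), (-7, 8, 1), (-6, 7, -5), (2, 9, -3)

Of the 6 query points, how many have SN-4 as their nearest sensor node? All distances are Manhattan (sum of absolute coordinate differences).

2

(9, -5, -7) — d to each: SN-1:17, SN-2:20, SN-3:27, SN-4:13 → nearest is SN-4
(7, 3, 9) — d to each: SN-1:23, SN-2:8, SN-3:29, SN-4:27 → nearest is SN-2
(-9, 4, 5) — d to each: SN-1:30, SN-2:19, SN-3:12, SN-4:26 → nearest is SN-3
(-7, 8, 1) — d to each: SN-1:28, SN-2:21, SN-3:12, SN-4:24 → nearest is SN-3
(-6, 7, -5) — d to each: SN-1:32, SN-2:25, SN-3:8, SN-4:16 → nearest is SN-3
(2, 9, -3) — d to each: SN-1:24, SN-2:17, SN-3:18, SN-4:16 → nearest is SN-4
2 of the 6 points have SN-4 as nearest.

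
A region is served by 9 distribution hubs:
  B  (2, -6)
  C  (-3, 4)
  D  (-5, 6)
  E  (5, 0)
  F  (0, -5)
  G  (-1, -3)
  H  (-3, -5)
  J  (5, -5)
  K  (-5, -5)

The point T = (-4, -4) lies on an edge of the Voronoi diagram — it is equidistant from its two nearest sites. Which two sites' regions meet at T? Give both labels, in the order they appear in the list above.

H and K

Squared distances from T to each site:
|TB|² = 36 + 4 = 40
|TC|² = 1 + 64 = 65
|TD|² = 1 + 100 = 101
|TE|² = 81 + 16 = 97
|TF|² = 16 + 1 = 17
|TG|² = 9 + 1 = 10
|TH|² = 1 + 1 = 2
|TJ|² = 81 + 1 = 82
|TK|² = 1 + 1 = 2
T is equidistant from H and K (both at squared distance 2), and every other site is strictly farther — so T lies on the H–K Voronoi edge.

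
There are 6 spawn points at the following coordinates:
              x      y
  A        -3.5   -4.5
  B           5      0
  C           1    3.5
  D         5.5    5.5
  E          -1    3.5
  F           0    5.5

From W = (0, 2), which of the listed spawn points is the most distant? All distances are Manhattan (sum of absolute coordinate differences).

d(W,A) = |0−(-3.5)| + |2−(-4.5)| = 3.5 + 6.5 = 10
d(W,B) = |0−5| + |2−0| = 5 + 2 = 7
d(W,C) = |0−1| + |2−3.5| = 1 + 1.5 = 2.5
d(W,D) = |0−5.5| + |2−5.5| = 5.5 + 3.5 = 9
d(W,E) = |0−(-1)| + |2−3.5| = 1 + 1.5 = 2.5
d(W,F) = |0−0| + |2−5.5| = 0 + 3.5 = 3.5
The largest is to A.

A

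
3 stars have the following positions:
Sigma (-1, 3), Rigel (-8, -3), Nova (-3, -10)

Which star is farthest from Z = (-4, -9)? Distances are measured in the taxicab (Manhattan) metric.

d(Z, Sigma) = |-4−(-1)| + |-9−3| = 3 + 12 = 15
d(Z, Rigel) = |-4−(-8)| + |-9−(-3)| = 4 + 6 = 10
d(Z, Nova) = |-4−(-3)| + |-9−(-10)| = 1 + 1 = 2
The largest is to Sigma.

Sigma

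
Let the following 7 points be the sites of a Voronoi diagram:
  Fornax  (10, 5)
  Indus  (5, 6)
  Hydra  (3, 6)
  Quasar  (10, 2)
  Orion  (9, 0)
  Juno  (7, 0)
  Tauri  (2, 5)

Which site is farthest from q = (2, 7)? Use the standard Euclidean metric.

Compare squared distances (the ordering matches that of the actual distances):
d²(q, Fornax) = (2−10)² + (7−5)² = 64 + 4 = 68
d²(q, Indus) = (2−5)² + (7−6)² = 9 + 1 = 10
d²(q, Hydra) = (2−3)² + (7−6)² = 1 + 1 = 2
d²(q, Quasar) = (2−10)² + (7−2)² = 64 + 25 = 89
d²(q, Orion) = (2−9)² + (7−0)² = 49 + 49 = 98
d²(q, Juno) = (2−7)² + (7−0)² = 25 + 49 = 74
d²(q, Tauri) = (2−2)² + (7−5)² = 0 + 4 = 4
The largest is to Orion.

Orion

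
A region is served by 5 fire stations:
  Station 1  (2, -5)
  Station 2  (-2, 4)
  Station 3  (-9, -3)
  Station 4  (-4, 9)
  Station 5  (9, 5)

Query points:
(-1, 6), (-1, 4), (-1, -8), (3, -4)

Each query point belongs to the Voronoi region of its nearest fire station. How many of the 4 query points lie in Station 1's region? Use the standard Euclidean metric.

(-1, 6) — d² to each: Station 1:130, Station 2:5, Station 3:145, Station 4:18, Station 5:101 → nearest is Station 2
(-1, 4) — d² to each: Station 1:90, Station 2:1, Station 3:113, Station 4:34, Station 5:101 → nearest is Station 2
(-1, -8) — d² to each: Station 1:18, Station 2:145, Station 3:89, Station 4:298, Station 5:269 → nearest is Station 1
(3, -4) — d² to each: Station 1:2, Station 2:89, Station 3:145, Station 4:218, Station 5:117 → nearest is Station 1
2 of the 4 points have Station 1 as nearest.

2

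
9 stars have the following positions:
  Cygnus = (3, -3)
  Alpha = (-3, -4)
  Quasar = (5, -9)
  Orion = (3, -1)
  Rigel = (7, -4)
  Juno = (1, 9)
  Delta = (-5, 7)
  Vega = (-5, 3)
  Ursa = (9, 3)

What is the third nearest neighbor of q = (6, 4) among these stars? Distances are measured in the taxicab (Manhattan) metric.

d(q, Cygnus) = 3 + 7 = 10
d(q, Alpha) = 9 + 8 = 17
d(q, Quasar) = 1 + 13 = 14
d(q, Orion) = 3 + 5 = 8
d(q, Rigel) = 1 + 8 = 9
d(q, Juno) = 5 + 5 = 10
d(q, Delta) = 11 + 3 = 14
d(q, Vega) = 11 + 1 = 12
d(q, Ursa) = 3 + 1 = 4
Sorted ascending: Ursa, Orion, Rigel, Cygnus, … — the third-nearest is Rigel.

Rigel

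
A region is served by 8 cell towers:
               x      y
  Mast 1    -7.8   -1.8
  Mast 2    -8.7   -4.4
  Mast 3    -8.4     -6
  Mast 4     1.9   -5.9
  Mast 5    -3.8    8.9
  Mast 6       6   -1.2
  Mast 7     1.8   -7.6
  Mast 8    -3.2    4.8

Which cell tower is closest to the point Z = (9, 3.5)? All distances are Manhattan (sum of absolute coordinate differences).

Mast 6

d(Z, Mast 1) = 16.8 + 5.3 = 22.1
d(Z, Mast 2) = 17.7 + 7.9 = 25.6
d(Z, Mast 3) = 17.4 + 9.5 = 26.9
d(Z, Mast 4) = 7.1 + 9.4 = 16.5
d(Z, Mast 5) = 12.8 + 5.4 = 18.2
d(Z, Mast 6) = 3 + 4.7 = 7.7
d(Z, Mast 7) = 7.2 + 11.1 = 18.3
d(Z, Mast 8) = 12.2 + 1.3 = 13.5
The smallest is to Mast 6, so Z lies in the Voronoi region of Mast 6.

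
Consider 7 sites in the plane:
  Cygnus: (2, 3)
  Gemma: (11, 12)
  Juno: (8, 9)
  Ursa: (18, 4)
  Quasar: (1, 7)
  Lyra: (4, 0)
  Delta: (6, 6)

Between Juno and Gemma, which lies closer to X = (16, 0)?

Juno

Compare squared distances:
d²(X, Juno) = (16−8)² + (0−9)² = 64 + 81 = 145
d²(X, Gemma) = (16−11)² + (0−12)² = 25 + 144 = 169
145 < 169, so Juno is closer.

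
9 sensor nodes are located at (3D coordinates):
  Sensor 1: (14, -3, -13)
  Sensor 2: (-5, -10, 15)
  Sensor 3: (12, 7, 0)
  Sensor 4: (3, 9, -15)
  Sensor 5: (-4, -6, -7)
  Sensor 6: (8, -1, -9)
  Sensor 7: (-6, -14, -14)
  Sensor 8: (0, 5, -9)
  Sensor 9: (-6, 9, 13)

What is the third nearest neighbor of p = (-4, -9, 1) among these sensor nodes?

Sensor 7

Squared Euclidean distances:
d²(p, Sensor 1) = (-4−14)² + (-9−(-3))² + (1−(-13))² = 324 + 36 + 196 = 556
d²(p, Sensor 2) = (-4−(-5))² + (-9−(-10))² + (1−15)² = 1 + 1 + 196 = 198
d²(p, Sensor 3) = (-4−12)² + (-9−7)² + (1−0)² = 256 + 256 + 1 = 513
d²(p, Sensor 4) = (-4−3)² + (-9−9)² + (1−(-15))² = 49 + 324 + 256 = 629
d²(p, Sensor 5) = (-4−(-4))² + (-9−(-6))² + (1−(-7))² = 0 + 9 + 64 = 73
d²(p, Sensor 6) = (-4−8)² + (-9−(-1))² + (1−(-9))² = 144 + 64 + 100 = 308
d²(p, Sensor 7) = (-4−(-6))² + (-9−(-14))² + (1−(-14))² = 4 + 25 + 225 = 254
d²(p, Sensor 8) = (-4−0)² + (-9−5)² + (1−(-9))² = 16 + 196 + 100 = 312
d²(p, Sensor 9) = (-4−(-6))² + (-9−9)² + (1−13)² = 4 + 324 + 144 = 472
Sorted ascending: Sensor 5, Sensor 2, Sensor 7, Sensor 6, … — the third-nearest is Sensor 7.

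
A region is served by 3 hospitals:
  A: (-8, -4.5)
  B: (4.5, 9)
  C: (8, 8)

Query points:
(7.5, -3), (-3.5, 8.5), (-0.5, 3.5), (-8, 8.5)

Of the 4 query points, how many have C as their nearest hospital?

1

(7.5, -3) — d² to each: A:242.5, B:153, C:121.25 → nearest is C
(-3.5, 8.5) — d² to each: A:189.25, B:64.25, C:132.5 → nearest is B
(-0.5, 3.5) — d² to each: A:120.25, B:55.25, C:92.5 → nearest is B
(-8, 8.5) — d² to each: A:169, B:156.5, C:256.25 → nearest is B
1 of the 4 points has C as nearest.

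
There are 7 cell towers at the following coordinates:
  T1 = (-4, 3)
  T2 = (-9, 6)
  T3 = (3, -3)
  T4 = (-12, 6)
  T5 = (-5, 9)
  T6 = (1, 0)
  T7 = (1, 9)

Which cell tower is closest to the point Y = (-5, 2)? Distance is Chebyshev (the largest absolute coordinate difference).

d(Y,T1) = max(1, 1) = 1
d(Y,T2) = max(4, 4) = 4
d(Y,T3) = max(8, 5) = 8
d(Y,T4) = max(7, 4) = 7
d(Y,T5) = max(0, 7) = 7
d(Y,T6) = max(6, 2) = 6
d(Y,T7) = max(6, 7) = 7
The smallest is to T1, so Y lies in the Voronoi region of T1.

T1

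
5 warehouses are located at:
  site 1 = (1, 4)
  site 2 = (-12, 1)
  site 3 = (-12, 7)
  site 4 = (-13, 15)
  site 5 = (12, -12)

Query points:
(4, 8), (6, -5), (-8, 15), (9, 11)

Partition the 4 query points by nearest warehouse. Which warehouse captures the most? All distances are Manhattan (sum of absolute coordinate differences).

(4, 8) — d to each: site 1:7, site 2:23, site 3:17, site 4:24, site 5:28 → nearest is site 1
(6, -5) — d to each: site 1:14, site 2:24, site 3:30, site 4:39, site 5:13 → nearest is site 5
(-8, 15) — d to each: site 1:20, site 2:18, site 3:12, site 4:5, site 5:47 → nearest is site 4
(9, 11) — d to each: site 1:15, site 2:31, site 3:25, site 4:26, site 5:26 → nearest is site 1
Tally — site 1:2, site 4:1, site 5:1. site 1 captures the most (2).

site 1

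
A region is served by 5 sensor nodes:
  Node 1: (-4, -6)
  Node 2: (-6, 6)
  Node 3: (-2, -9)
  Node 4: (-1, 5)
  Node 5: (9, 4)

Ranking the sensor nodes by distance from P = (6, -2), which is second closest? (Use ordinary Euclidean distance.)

Compare squared distances (the ordering matches that of the actual distances):
d²(P, Node 1) = (6−(-4))² + (-2−(-6))² = 100 + 16 = 116
d²(P, Node 2) = (6−(-6))² + (-2−6)² = 144 + 64 = 208
d²(P, Node 3) = (6−(-2))² + (-2−(-9))² = 64 + 49 = 113
d²(P, Node 4) = (6−(-1))² + (-2−5)² = 49 + 49 = 98
d²(P, Node 5) = (6−9)² + (-2−4)² = 9 + 36 = 45
Sorted ascending: Node 5, Node 4, Node 3, … — the second-nearest is Node 4.

Node 4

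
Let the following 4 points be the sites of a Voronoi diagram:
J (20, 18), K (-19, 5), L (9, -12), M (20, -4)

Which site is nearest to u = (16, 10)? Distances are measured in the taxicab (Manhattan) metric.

d(u,J) = |16−20| + |10−18| = 4 + 8 = 12
d(u,K) = |16−(-19)| + |10−5| = 35 + 5 = 40
d(u,L) = |16−9| + |10−(-12)| = 7 + 22 = 29
d(u,M) = |16−20| + |10−(-4)| = 4 + 14 = 18
The smallest is to J, so u lies in the Voronoi region of J.

J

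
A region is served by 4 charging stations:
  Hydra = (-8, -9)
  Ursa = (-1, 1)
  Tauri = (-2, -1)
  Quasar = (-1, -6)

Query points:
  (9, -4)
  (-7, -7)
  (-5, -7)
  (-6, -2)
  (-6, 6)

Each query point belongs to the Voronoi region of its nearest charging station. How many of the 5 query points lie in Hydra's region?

2

(9, -4) — d² to each: Hydra:314, Ursa:125, Tauri:130, Quasar:104 → nearest is Quasar
(-7, -7) — d² to each: Hydra:5, Ursa:100, Tauri:61, Quasar:37 → nearest is Hydra
(-5, -7) — d² to each: Hydra:13, Ursa:80, Tauri:45, Quasar:17 → nearest is Hydra
(-6, -2) — d² to each: Hydra:53, Ursa:34, Tauri:17, Quasar:41 → nearest is Tauri
(-6, 6) — d² to each: Hydra:229, Ursa:50, Tauri:65, Quasar:169 → nearest is Ursa
2 of the 5 points have Hydra as nearest.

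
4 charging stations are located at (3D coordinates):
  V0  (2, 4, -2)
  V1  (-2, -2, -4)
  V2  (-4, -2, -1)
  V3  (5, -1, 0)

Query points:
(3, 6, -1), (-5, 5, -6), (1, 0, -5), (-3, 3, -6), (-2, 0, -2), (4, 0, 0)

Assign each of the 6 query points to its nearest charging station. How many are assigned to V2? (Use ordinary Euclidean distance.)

0

(3, 6, -1) — d² to each: V0:6, V1:98, V2:113, V3:54 → nearest is V0
(-5, 5, -6) — d² to each: V0:66, V1:62, V2:75, V3:172 → nearest is V1
(1, 0, -5) — d² to each: V0:26, V1:14, V2:45, V3:42 → nearest is V1
(-3, 3, -6) — d² to each: V0:42, V1:30, V2:51, V3:116 → nearest is V1
(-2, 0, -2) — d² to each: V0:32, V1:8, V2:9, V3:54 → nearest is V1
(4, 0, 0) — d² to each: V0:24, V1:56, V2:69, V3:2 → nearest is V3
0 of the 6 points have V2 as nearest.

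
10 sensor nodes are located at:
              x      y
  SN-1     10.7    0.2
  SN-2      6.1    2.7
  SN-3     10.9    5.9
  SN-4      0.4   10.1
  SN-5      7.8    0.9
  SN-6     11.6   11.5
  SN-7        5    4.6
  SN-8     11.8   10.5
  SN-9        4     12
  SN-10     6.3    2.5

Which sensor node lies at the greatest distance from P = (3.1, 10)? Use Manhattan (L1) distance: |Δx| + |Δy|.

d(P, SN-1) = |3.1−10.7| + |10−0.2| = 7.6 + 9.8 = 17.4
d(P, SN-2) = |3.1−6.1| + |10−2.7| = 3 + 7.3 = 10.3
d(P, SN-3) = |3.1−10.9| + |10−5.9| = 7.8 + 4.1 = 11.9
d(P, SN-4) = |3.1−0.4| + |10−10.1| = 2.7 + 0.1 = 2.8
d(P, SN-5) = |3.1−7.8| + |10−0.9| = 4.7 + 9.1 = 13.8
d(P, SN-6) = |3.1−11.6| + |10−11.5| = 8.5 + 1.5 = 10
d(P, SN-7) = |3.1−5| + |10−4.6| = 1.9 + 5.4 = 7.3
d(P, SN-8) = |3.1−11.8| + |10−10.5| = 8.7 + 0.5 = 9.2
d(P, SN-9) = |3.1−4| + |10−12| = 0.9 + 2 = 2.9
d(P, SN-10) = |3.1−6.3| + |10−2.5| = 3.2 + 7.5 = 10.7
The largest is to SN-1.

SN-1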